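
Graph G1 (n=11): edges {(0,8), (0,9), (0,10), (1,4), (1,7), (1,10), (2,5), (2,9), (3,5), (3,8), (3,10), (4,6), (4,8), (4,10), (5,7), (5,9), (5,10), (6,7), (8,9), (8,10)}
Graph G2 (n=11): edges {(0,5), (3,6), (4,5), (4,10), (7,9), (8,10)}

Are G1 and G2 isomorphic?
No, not isomorphic

The graphs are NOT isomorphic.

Connected components of G1: 1 component(s) with vertex sets [[0, 1, 2, 3, 4, 5, 6, 7, 8, 9, 10]], sizes [11].
Connected components of G2: 5 component(s) with vertex sets [[1], [2], [3, 6], [7, 9], [0, 4, 5, 8, 10]], sizes [1, 1, 2, 2, 5].
The number of connected components (and the multiset of component sizes) is an isomorphism invariant — an isomorphism maps each component of G1 bijectively onto a component of G2. Since G1 has 1 component(s) and G2 has 5, they cannot be isomorphic.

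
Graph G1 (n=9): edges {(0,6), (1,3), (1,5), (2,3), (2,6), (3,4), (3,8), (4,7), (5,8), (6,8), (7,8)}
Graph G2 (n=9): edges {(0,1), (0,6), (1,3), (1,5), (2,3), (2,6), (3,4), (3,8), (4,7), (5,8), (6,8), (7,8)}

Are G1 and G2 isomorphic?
No, not isomorphic

The graphs are NOT isomorphic.

Counting edges: G1 has 11 edge(s); G2 has 12 edge(s).
Edge count is an isomorphism invariant (a bijection on vertices induces a bijection on edges), so differing edge counts rule out isomorphism.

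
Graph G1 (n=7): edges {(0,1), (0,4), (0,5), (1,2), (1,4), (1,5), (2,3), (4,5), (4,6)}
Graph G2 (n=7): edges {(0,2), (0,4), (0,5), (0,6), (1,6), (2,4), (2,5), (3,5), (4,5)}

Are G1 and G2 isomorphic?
Yes, isomorphic

The graphs are isomorphic.
One valid mapping φ: V(G1) → V(G2): 0→2, 1→0, 2→6, 3→1, 4→5, 5→4, 6→3

Verify φ preserves adjacency — for each edge of G1, its image is an edge of G2:
  (0,1) → (φ(0),φ(1)) = (0,2) ∈ E(G2) ✓
  (0,4) → (φ(0),φ(4)) = (2,5) ∈ E(G2) ✓
  (0,5) → (φ(0),φ(5)) = (2,4) ∈ E(G2) ✓
  (1,2) → (φ(1),φ(2)) = (0,6) ∈ E(G2) ✓
  (1,4) → (φ(1),φ(4)) = (0,5) ∈ E(G2) ✓
  (1,5) → (φ(1),φ(5)) = (0,4) ∈ E(G2) ✓
  (2,3) → (φ(2),φ(3)) = (1,6) ∈ E(G2) ✓
  (4,5) → (φ(4),φ(5)) = (4,5) ∈ E(G2) ✓
  (4,6) → (φ(4),φ(6)) = (3,5) ∈ E(G2) ✓
All 9 edges of G1 map to edges of G2, and |E(G1)| = |E(G2)| = 9, so φ is a bijection on edges as well as vertices. Hence G1 ≅ G2.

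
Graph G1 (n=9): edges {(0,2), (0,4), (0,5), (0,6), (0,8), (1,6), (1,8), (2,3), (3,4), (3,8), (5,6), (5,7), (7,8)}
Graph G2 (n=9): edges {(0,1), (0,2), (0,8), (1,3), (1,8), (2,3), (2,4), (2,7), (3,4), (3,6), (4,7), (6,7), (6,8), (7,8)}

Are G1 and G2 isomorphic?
No, not isomorphic

The graphs are NOT isomorphic.

Degrees in G1: deg(0)=5, deg(1)=2, deg(2)=2, deg(3)=3, deg(4)=2, deg(5)=3, deg(6)=3, deg(7)=2, deg(8)=4.
Sorted degree sequence of G1: [5, 4, 3, 3, 3, 2, 2, 2, 2].
Degrees in G2: deg(0)=3, deg(1)=3, deg(2)=4, deg(3)=4, deg(4)=3, deg(5)=0, deg(6)=3, deg(7)=4, deg(8)=4.
Sorted degree sequence of G2: [4, 4, 4, 4, 3, 3, 3, 3, 0].
The (sorted) degree sequence is an isomorphism invariant, so since G1 and G2 have different degree sequences they cannot be isomorphic.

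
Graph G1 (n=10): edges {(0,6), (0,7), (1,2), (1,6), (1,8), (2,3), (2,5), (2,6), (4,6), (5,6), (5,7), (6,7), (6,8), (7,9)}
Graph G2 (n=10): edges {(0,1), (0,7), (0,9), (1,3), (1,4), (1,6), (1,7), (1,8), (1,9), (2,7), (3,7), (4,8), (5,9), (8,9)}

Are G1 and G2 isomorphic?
Yes, isomorphic

The graphs are isomorphic.
One valid mapping φ: V(G1) → V(G2): 0→3, 1→8, 2→9, 3→5, 4→6, 5→0, 6→1, 7→7, 8→4, 9→2

Verify φ preserves adjacency — for each edge of G1, its image is an edge of G2:
  (0,6) → (φ(0),φ(6)) = (1,3) ∈ E(G2) ✓
  (0,7) → (φ(0),φ(7)) = (3,7) ∈ E(G2) ✓
  (1,2) → (φ(1),φ(2)) = (8,9) ∈ E(G2) ✓
  (1,6) → (φ(1),φ(6)) = (1,8) ∈ E(G2) ✓
  (1,8) → (φ(1),φ(8)) = (4,8) ∈ E(G2) ✓
  (2,3) → (φ(2),φ(3)) = (5,9) ∈ E(G2) ✓
  (2,5) → (φ(2),φ(5)) = (0,9) ∈ E(G2) ✓
  (2,6) → (φ(2),φ(6)) = (1,9) ∈ E(G2) ✓
  (4,6) → (φ(4),φ(6)) = (1,6) ∈ E(G2) ✓
  (5,6) → (φ(5),φ(6)) = (0,1) ∈ E(G2) ✓
  (5,7) → (φ(5),φ(7)) = (0,7) ∈ E(G2) ✓
  (6,7) → (φ(6),φ(7)) = (1,7) ∈ E(G2) ✓
  (6,8) → (φ(6),φ(8)) = (1,4) ∈ E(G2) ✓
  (7,9) → (φ(7),φ(9)) = (2,7) ∈ E(G2) ✓
All 14 edges of G1 map to edges of G2, and |E(G1)| = |E(G2)| = 14, so φ is a bijection on edges as well as vertices. Hence G1 ≅ G2.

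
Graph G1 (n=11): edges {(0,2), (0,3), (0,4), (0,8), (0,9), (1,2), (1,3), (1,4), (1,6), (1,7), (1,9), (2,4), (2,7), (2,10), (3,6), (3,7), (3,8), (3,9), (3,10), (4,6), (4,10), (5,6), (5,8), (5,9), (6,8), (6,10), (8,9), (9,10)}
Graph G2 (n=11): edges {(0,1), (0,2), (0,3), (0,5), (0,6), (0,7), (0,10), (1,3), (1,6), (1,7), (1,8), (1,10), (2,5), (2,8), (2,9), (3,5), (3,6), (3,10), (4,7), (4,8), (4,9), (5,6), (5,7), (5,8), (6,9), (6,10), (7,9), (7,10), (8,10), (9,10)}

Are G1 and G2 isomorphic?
No, not isomorphic

The graphs are NOT isomorphic.

Degrees in G1: deg(0)=5, deg(1)=6, deg(2)=5, deg(3)=7, deg(4)=5, deg(5)=3, deg(6)=6, deg(7)=3, deg(8)=5, deg(9)=6, deg(10)=5.
Sorted degree sequence of G1: [7, 6, 6, 6, 5, 5, 5, 5, 5, 3, 3].
Degrees in G2: deg(0)=7, deg(1)=6, deg(2)=4, deg(3)=5, deg(4)=3, deg(5)=6, deg(6)=6, deg(7)=6, deg(8)=5, deg(9)=5, deg(10)=7.
Sorted degree sequence of G2: [7, 7, 6, 6, 6, 6, 5, 5, 5, 4, 3].
The (sorted) degree sequence is an isomorphism invariant, so since G1 and G2 have different degree sequences they cannot be isomorphic.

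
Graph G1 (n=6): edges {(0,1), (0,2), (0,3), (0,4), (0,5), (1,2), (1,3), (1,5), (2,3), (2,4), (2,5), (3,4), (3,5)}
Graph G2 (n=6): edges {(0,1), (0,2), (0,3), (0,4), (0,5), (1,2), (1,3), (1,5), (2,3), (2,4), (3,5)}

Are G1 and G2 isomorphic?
No, not isomorphic

The graphs are NOT isomorphic.

Counting edges: G1 has 13 edge(s); G2 has 11 edge(s).
Edge count is an isomorphism invariant (a bijection on vertices induces a bijection on edges), so differing edge counts rule out isomorphism.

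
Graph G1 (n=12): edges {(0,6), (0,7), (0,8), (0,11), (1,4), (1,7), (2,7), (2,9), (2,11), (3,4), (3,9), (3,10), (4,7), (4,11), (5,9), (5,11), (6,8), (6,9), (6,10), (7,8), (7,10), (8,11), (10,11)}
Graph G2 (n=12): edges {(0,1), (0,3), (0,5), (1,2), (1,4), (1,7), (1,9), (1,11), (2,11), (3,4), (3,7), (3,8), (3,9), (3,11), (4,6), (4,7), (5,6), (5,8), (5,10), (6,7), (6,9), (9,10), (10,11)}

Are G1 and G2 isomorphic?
Yes, isomorphic

The graphs are isomorphic.
One valid mapping φ: V(G1) → V(G2): 0→4, 1→2, 2→0, 3→10, 4→11, 5→8, 6→6, 7→1, 8→7, 9→5, 10→9, 11→3

Verify φ preserves adjacency — for each edge of G1, its image is an edge of G2:
  (0,6) → (φ(0),φ(6)) = (4,6) ∈ E(G2) ✓
  (0,7) → (φ(0),φ(7)) = (1,4) ∈ E(G2) ✓
  (0,8) → (φ(0),φ(8)) = (4,7) ∈ E(G2) ✓
  (0,11) → (φ(0),φ(11)) = (3,4) ∈ E(G2) ✓
  (1,4) → (φ(1),φ(4)) = (2,11) ∈ E(G2) ✓
  (1,7) → (φ(1),φ(7)) = (1,2) ∈ E(G2) ✓
  (2,7) → (φ(2),φ(7)) = (0,1) ∈ E(G2) ✓
  (2,9) → (φ(2),φ(9)) = (0,5) ∈ E(G2) ✓
  (2,11) → (φ(2),φ(11)) = (0,3) ∈ E(G2) ✓
  (3,4) → (φ(3),φ(4)) = (10,11) ∈ E(G2) ✓
  (3,9) → (φ(3),φ(9)) = (5,10) ∈ E(G2) ✓
  (3,10) → (φ(3),φ(10)) = (9,10) ∈ E(G2) ✓
  (4,7) → (φ(4),φ(7)) = (1,11) ∈ E(G2) ✓
  (4,11) → (φ(4),φ(11)) = (3,11) ∈ E(G2) ✓
  (5,9) → (φ(5),φ(9)) = (5,8) ∈ E(G2) ✓
  (5,11) → (φ(5),φ(11)) = (3,8) ∈ E(G2) ✓
  (6,8) → (φ(6),φ(8)) = (6,7) ∈ E(G2) ✓
  (6,9) → (φ(6),φ(9)) = (5,6) ∈ E(G2) ✓
  (6,10) → (φ(6),φ(10)) = (6,9) ∈ E(G2) ✓
  (7,8) → (φ(7),φ(8)) = (1,7) ∈ E(G2) ✓
  (7,10) → (φ(7),φ(10)) = (1,9) ∈ E(G2) ✓
  (8,11) → (φ(8),φ(11)) = (3,7) ∈ E(G2) ✓
  (10,11) → (φ(10),φ(11)) = (3,9) ∈ E(G2) ✓
All 23 edges of G1 map to edges of G2, and |E(G1)| = |E(G2)| = 23, so φ is a bijection on edges as well as vertices. Hence G1 ≅ G2.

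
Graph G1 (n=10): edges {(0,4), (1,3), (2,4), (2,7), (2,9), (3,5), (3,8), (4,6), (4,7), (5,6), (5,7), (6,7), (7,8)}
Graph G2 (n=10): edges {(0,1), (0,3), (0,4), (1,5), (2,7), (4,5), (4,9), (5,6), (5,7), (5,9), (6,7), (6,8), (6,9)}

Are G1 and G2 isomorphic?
Yes, isomorphic

The graphs are isomorphic.
One valid mapping φ: V(G1) → V(G2): 0→8, 1→3, 2→7, 3→0, 4→6, 5→4, 6→9, 7→5, 8→1, 9→2

Verify φ preserves adjacency — for each edge of G1, its image is an edge of G2:
  (0,4) → (φ(0),φ(4)) = (6,8) ∈ E(G2) ✓
  (1,3) → (φ(1),φ(3)) = (0,3) ∈ E(G2) ✓
  (2,4) → (φ(2),φ(4)) = (6,7) ∈ E(G2) ✓
  (2,7) → (φ(2),φ(7)) = (5,7) ∈ E(G2) ✓
  (2,9) → (φ(2),φ(9)) = (2,7) ∈ E(G2) ✓
  (3,5) → (φ(3),φ(5)) = (0,4) ∈ E(G2) ✓
  (3,8) → (φ(3),φ(8)) = (0,1) ∈ E(G2) ✓
  (4,6) → (φ(4),φ(6)) = (6,9) ∈ E(G2) ✓
  (4,7) → (φ(4),φ(7)) = (5,6) ∈ E(G2) ✓
  (5,6) → (φ(5),φ(6)) = (4,9) ∈ E(G2) ✓
  (5,7) → (φ(5),φ(7)) = (4,5) ∈ E(G2) ✓
  (6,7) → (φ(6),φ(7)) = (5,9) ∈ E(G2) ✓
  (7,8) → (φ(7),φ(8)) = (1,5) ∈ E(G2) ✓
All 13 edges of G1 map to edges of G2, and |E(G1)| = |E(G2)| = 13, so φ is a bijection on edges as well as vertices. Hence G1 ≅ G2.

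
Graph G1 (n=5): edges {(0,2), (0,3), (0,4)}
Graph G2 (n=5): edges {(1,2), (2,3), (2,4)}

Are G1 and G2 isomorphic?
Yes, isomorphic

The graphs are isomorphic.
One valid mapping φ: V(G1) → V(G2): 0→2, 1→0, 2→3, 3→4, 4→1

Verify φ preserves adjacency — for each edge of G1, its image is an edge of G2:
  (0,2) → (φ(0),φ(2)) = (2,3) ∈ E(G2) ✓
  (0,3) → (φ(0),φ(3)) = (2,4) ∈ E(G2) ✓
  (0,4) → (φ(0),φ(4)) = (1,2) ∈ E(G2) ✓
All 3 edges of G1 map to edges of G2, and |E(G1)| = |E(G2)| = 3, so φ is a bijection on edges as well as vertices. Hence G1 ≅ G2.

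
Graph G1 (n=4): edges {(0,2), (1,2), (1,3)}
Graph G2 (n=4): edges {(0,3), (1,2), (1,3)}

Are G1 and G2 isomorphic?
Yes, isomorphic

The graphs are isomorphic.
One valid mapping φ: V(G1) → V(G2): 0→0, 1→1, 2→3, 3→2

Verify φ preserves adjacency — for each edge of G1, its image is an edge of G2:
  (0,2) → (φ(0),φ(2)) = (0,3) ∈ E(G2) ✓
  (1,2) → (φ(1),φ(2)) = (1,3) ∈ E(G2) ✓
  (1,3) → (φ(1),φ(3)) = (1,2) ∈ E(G2) ✓
All 3 edges of G1 map to edges of G2, and |E(G1)| = |E(G2)| = 3, so φ is a bijection on edges as well as vertices. Hence G1 ≅ G2.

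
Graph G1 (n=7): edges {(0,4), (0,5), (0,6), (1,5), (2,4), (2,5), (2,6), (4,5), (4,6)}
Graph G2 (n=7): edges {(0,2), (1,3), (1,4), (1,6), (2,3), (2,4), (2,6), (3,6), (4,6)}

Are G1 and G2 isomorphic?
Yes, isomorphic

The graphs are isomorphic.
One valid mapping φ: V(G1) → V(G2): 0→4, 1→0, 2→3, 3→5, 4→6, 5→2, 6→1

Verify φ preserves adjacency — for each edge of G1, its image is an edge of G2:
  (0,4) → (φ(0),φ(4)) = (4,6) ∈ E(G2) ✓
  (0,5) → (φ(0),φ(5)) = (2,4) ∈ E(G2) ✓
  (0,6) → (φ(0),φ(6)) = (1,4) ∈ E(G2) ✓
  (1,5) → (φ(1),φ(5)) = (0,2) ∈ E(G2) ✓
  (2,4) → (φ(2),φ(4)) = (3,6) ∈ E(G2) ✓
  (2,5) → (φ(2),φ(5)) = (2,3) ∈ E(G2) ✓
  (2,6) → (φ(2),φ(6)) = (1,3) ∈ E(G2) ✓
  (4,5) → (φ(4),φ(5)) = (2,6) ∈ E(G2) ✓
  (4,6) → (φ(4),φ(6)) = (1,6) ∈ E(G2) ✓
All 9 edges of G1 map to edges of G2, and |E(G1)| = |E(G2)| = 9, so φ is a bijection on edges as well as vertices. Hence G1 ≅ G2.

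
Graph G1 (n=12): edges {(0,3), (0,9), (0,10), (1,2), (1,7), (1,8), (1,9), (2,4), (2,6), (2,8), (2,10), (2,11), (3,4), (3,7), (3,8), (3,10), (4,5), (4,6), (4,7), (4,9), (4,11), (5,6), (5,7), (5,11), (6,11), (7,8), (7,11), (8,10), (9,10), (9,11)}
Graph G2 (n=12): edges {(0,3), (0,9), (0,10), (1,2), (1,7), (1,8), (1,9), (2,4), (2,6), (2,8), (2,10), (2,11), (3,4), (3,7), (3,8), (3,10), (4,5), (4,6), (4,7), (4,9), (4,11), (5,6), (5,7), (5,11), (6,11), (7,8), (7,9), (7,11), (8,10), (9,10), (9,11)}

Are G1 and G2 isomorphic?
No, not isomorphic

The graphs are NOT isomorphic.

Counting edges: G1 has 30 edge(s); G2 has 31 edge(s).
Edge count is an isomorphism invariant (a bijection on vertices induces a bijection on edges), so differing edge counts rule out isomorphism.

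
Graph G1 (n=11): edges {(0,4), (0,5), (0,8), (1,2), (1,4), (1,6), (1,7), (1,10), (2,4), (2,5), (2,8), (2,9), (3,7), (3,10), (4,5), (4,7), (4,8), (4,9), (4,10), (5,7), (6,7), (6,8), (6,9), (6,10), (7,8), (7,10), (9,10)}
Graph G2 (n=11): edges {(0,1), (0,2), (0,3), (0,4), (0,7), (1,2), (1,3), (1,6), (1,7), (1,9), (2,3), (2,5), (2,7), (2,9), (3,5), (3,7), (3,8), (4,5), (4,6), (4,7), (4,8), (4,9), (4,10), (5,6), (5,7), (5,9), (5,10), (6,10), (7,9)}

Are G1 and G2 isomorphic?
No, not isomorphic

The graphs are NOT isomorphic.

Degrees in G1: deg(0)=3, deg(1)=5, deg(2)=5, deg(3)=2, deg(4)=8, deg(5)=4, deg(6)=5, deg(7)=7, deg(8)=5, deg(9)=4, deg(10)=6.
Sorted degree sequence of G1: [8, 7, 6, 5, 5, 5, 5, 4, 4, 3, 2].
Degrees in G2: deg(0)=5, deg(1)=6, deg(2)=6, deg(3)=6, deg(4)=7, deg(5)=7, deg(6)=4, deg(7)=7, deg(8)=2, deg(9)=5, deg(10)=3.
Sorted degree sequence of G2: [7, 7, 7, 6, 6, 6, 5, 5, 4, 3, 2].
The (sorted) degree sequence is an isomorphism invariant, so since G1 and G2 have different degree sequences they cannot be isomorphic.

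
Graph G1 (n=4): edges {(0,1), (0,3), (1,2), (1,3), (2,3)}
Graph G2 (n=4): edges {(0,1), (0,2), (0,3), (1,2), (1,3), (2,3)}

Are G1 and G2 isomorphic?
No, not isomorphic

The graphs are NOT isomorphic.

Counting edges: G1 has 5 edge(s); G2 has 6 edge(s).
Edge count is an isomorphism invariant (a bijection on vertices induces a bijection on edges), so differing edge counts rule out isomorphism.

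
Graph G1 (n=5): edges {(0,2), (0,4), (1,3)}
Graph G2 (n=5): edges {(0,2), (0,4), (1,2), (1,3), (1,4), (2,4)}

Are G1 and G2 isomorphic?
No, not isomorphic

The graphs are NOT isomorphic.

Counting triangles (3-cliques): G1 has 0, G2 has 2.
Triangle count is an isomorphism invariant, so differing triangle counts rule out isomorphism.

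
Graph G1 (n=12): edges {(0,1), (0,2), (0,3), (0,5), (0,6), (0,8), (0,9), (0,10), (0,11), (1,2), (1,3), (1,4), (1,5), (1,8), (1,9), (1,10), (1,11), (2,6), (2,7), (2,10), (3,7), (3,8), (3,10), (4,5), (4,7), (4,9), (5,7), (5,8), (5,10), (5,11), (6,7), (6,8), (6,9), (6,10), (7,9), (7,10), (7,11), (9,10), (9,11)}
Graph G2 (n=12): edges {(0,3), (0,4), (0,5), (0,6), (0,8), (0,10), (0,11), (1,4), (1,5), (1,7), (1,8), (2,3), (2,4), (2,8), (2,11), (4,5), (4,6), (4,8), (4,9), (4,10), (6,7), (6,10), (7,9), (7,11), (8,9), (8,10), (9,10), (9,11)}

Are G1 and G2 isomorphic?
No, not isomorphic

The graphs are NOT isomorphic.

Degrees in G1: deg(0)=9, deg(1)=9, deg(2)=5, deg(3)=5, deg(4)=4, deg(5)=7, deg(6)=6, deg(7)=8, deg(8)=5, deg(9)=7, deg(10)=8, deg(11)=5.
Sorted degree sequence of G1: [9, 9, 8, 8, 7, 7, 6, 5, 5, 5, 5, 4].
Degrees in G2: deg(0)=7, deg(1)=4, deg(2)=4, deg(3)=2, deg(4)=8, deg(5)=3, deg(6)=4, deg(7)=4, deg(8)=6, deg(9)=5, deg(10)=5, deg(11)=4.
Sorted degree sequence of G2: [8, 7, 6, 5, 5, 4, 4, 4, 4, 4, 3, 2].
The (sorted) degree sequence is an isomorphism invariant, so since G1 and G2 have different degree sequences they cannot be isomorphic.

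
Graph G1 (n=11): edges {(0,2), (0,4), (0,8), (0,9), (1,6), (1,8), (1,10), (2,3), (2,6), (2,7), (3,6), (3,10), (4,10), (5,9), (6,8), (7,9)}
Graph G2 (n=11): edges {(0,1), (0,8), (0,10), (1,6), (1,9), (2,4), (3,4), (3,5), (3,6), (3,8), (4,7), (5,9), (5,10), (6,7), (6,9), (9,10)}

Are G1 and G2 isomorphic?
Yes, isomorphic

The graphs are isomorphic.
One valid mapping φ: V(G1) → V(G2): 0→3, 1→10, 2→6, 3→1, 4→8, 5→2, 6→9, 7→7, 8→5, 9→4, 10→0

Verify φ preserves adjacency — for each edge of G1, its image is an edge of G2:
  (0,2) → (φ(0),φ(2)) = (3,6) ∈ E(G2) ✓
  (0,4) → (φ(0),φ(4)) = (3,8) ∈ E(G2) ✓
  (0,8) → (φ(0),φ(8)) = (3,5) ∈ E(G2) ✓
  (0,9) → (φ(0),φ(9)) = (3,4) ∈ E(G2) ✓
  (1,6) → (φ(1),φ(6)) = (9,10) ∈ E(G2) ✓
  (1,8) → (φ(1),φ(8)) = (5,10) ∈ E(G2) ✓
  (1,10) → (φ(1),φ(10)) = (0,10) ∈ E(G2) ✓
  (2,3) → (φ(2),φ(3)) = (1,6) ∈ E(G2) ✓
  (2,6) → (φ(2),φ(6)) = (6,9) ∈ E(G2) ✓
  (2,7) → (φ(2),φ(7)) = (6,7) ∈ E(G2) ✓
  (3,6) → (φ(3),φ(6)) = (1,9) ∈ E(G2) ✓
  (3,10) → (φ(3),φ(10)) = (0,1) ∈ E(G2) ✓
  (4,10) → (φ(4),φ(10)) = (0,8) ∈ E(G2) ✓
  (5,9) → (φ(5),φ(9)) = (2,4) ∈ E(G2) ✓
  (6,8) → (φ(6),φ(8)) = (5,9) ∈ E(G2) ✓
  (7,9) → (φ(7),φ(9)) = (4,7) ∈ E(G2) ✓
All 16 edges of G1 map to edges of G2, and |E(G1)| = |E(G2)| = 16, so φ is a bijection on edges as well as vertices. Hence G1 ≅ G2.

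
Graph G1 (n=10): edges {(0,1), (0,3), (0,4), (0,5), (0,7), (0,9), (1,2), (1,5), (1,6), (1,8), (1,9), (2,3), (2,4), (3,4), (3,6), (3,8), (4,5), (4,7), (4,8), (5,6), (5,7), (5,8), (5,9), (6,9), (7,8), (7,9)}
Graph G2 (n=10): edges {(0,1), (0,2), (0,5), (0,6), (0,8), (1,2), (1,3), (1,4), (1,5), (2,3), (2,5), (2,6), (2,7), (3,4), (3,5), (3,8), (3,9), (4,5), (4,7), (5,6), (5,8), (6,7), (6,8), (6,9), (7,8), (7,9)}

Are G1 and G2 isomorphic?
Yes, isomorphic

The graphs are isomorphic.
One valid mapping φ: V(G1) → V(G2): 0→2, 1→3, 2→9, 3→7, 4→6, 5→5, 6→4, 7→0, 8→8, 9→1

Verify φ preserves adjacency — for each edge of G1, its image is an edge of G2:
  (0,1) → (φ(0),φ(1)) = (2,3) ∈ E(G2) ✓
  (0,3) → (φ(0),φ(3)) = (2,7) ∈ E(G2) ✓
  (0,4) → (φ(0),φ(4)) = (2,6) ∈ E(G2) ✓
  (0,5) → (φ(0),φ(5)) = (2,5) ∈ E(G2) ✓
  (0,7) → (φ(0),φ(7)) = (0,2) ∈ E(G2) ✓
  (0,9) → (φ(0),φ(9)) = (1,2) ∈ E(G2) ✓
  (1,2) → (φ(1),φ(2)) = (3,9) ∈ E(G2) ✓
  (1,5) → (φ(1),φ(5)) = (3,5) ∈ E(G2) ✓
  (1,6) → (φ(1),φ(6)) = (3,4) ∈ E(G2) ✓
  (1,8) → (φ(1),φ(8)) = (3,8) ∈ E(G2) ✓
  (1,9) → (φ(1),φ(9)) = (1,3) ∈ E(G2) ✓
  (2,3) → (φ(2),φ(3)) = (7,9) ∈ E(G2) ✓
  (2,4) → (φ(2),φ(4)) = (6,9) ∈ E(G2) ✓
  (3,4) → (φ(3),φ(4)) = (6,7) ∈ E(G2) ✓
  (3,6) → (φ(3),φ(6)) = (4,7) ∈ E(G2) ✓
  (3,8) → (φ(3),φ(8)) = (7,8) ∈ E(G2) ✓
  (4,5) → (φ(4),φ(5)) = (5,6) ∈ E(G2) ✓
  (4,7) → (φ(4),φ(7)) = (0,6) ∈ E(G2) ✓
  (4,8) → (φ(4),φ(8)) = (6,8) ∈ E(G2) ✓
  (5,6) → (φ(5),φ(6)) = (4,5) ∈ E(G2) ✓
  (5,7) → (φ(5),φ(7)) = (0,5) ∈ E(G2) ✓
  (5,8) → (φ(5),φ(8)) = (5,8) ∈ E(G2) ✓
  (5,9) → (φ(5),φ(9)) = (1,5) ∈ E(G2) ✓
  (6,9) → (φ(6),φ(9)) = (1,4) ∈ E(G2) ✓
  (7,8) → (φ(7),φ(8)) = (0,8) ∈ E(G2) ✓
  (7,9) → (φ(7),φ(9)) = (0,1) ∈ E(G2) ✓
All 26 edges of G1 map to edges of G2, and |E(G1)| = |E(G2)| = 26, so φ is a bijection on edges as well as vertices. Hence G1 ≅ G2.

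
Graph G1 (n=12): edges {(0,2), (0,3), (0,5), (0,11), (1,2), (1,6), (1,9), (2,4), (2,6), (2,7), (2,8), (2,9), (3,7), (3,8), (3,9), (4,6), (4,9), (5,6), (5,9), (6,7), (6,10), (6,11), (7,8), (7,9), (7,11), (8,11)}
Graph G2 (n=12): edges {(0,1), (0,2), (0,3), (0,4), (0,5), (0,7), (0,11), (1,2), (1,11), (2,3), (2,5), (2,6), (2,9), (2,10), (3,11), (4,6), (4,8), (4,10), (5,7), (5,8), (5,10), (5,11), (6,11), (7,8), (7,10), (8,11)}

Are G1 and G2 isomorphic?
Yes, isomorphic

The graphs are isomorphic.
One valid mapping φ: V(G1) → V(G2): 0→4, 1→1, 2→0, 3→8, 4→3, 5→6, 6→2, 7→5, 8→7, 9→11, 10→9, 11→10

Verify φ preserves adjacency — for each edge of G1, its image is an edge of G2:
  (0,2) → (φ(0),φ(2)) = (0,4) ∈ E(G2) ✓
  (0,3) → (φ(0),φ(3)) = (4,8) ∈ E(G2) ✓
  (0,5) → (φ(0),φ(5)) = (4,6) ∈ E(G2) ✓
  (0,11) → (φ(0),φ(11)) = (4,10) ∈ E(G2) ✓
  (1,2) → (φ(1),φ(2)) = (0,1) ∈ E(G2) ✓
  (1,6) → (φ(1),φ(6)) = (1,2) ∈ E(G2) ✓
  (1,9) → (φ(1),φ(9)) = (1,11) ∈ E(G2) ✓
  (2,4) → (φ(2),φ(4)) = (0,3) ∈ E(G2) ✓
  (2,6) → (φ(2),φ(6)) = (0,2) ∈ E(G2) ✓
  (2,7) → (φ(2),φ(7)) = (0,5) ∈ E(G2) ✓
  (2,8) → (φ(2),φ(8)) = (0,7) ∈ E(G2) ✓
  (2,9) → (φ(2),φ(9)) = (0,11) ∈ E(G2) ✓
  (3,7) → (φ(3),φ(7)) = (5,8) ∈ E(G2) ✓
  (3,8) → (φ(3),φ(8)) = (7,8) ∈ E(G2) ✓
  (3,9) → (φ(3),φ(9)) = (8,11) ∈ E(G2) ✓
  (4,6) → (φ(4),φ(6)) = (2,3) ∈ E(G2) ✓
  (4,9) → (φ(4),φ(9)) = (3,11) ∈ E(G2) ✓
  (5,6) → (φ(5),φ(6)) = (2,6) ∈ E(G2) ✓
  (5,9) → (φ(5),φ(9)) = (6,11) ∈ E(G2) ✓
  (6,7) → (φ(6),φ(7)) = (2,5) ∈ E(G2) ✓
  (6,10) → (φ(6),φ(10)) = (2,9) ∈ E(G2) ✓
  (6,11) → (φ(6),φ(11)) = (2,10) ∈ E(G2) ✓
  (7,8) → (φ(7),φ(8)) = (5,7) ∈ E(G2) ✓
  (7,9) → (φ(7),φ(9)) = (5,11) ∈ E(G2) ✓
  (7,11) → (φ(7),φ(11)) = (5,10) ∈ E(G2) ✓
  (8,11) → (φ(8),φ(11)) = (7,10) ∈ E(G2) ✓
All 26 edges of G1 map to edges of G2, and |E(G1)| = |E(G2)| = 26, so φ is a bijection on edges as well as vertices. Hence G1 ≅ G2.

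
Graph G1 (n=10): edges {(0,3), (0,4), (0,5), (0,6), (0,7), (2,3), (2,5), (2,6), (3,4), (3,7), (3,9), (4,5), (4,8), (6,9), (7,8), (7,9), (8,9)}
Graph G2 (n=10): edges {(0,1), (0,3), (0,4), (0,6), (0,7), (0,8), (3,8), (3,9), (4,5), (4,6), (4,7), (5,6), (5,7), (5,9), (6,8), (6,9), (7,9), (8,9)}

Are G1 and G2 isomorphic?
No, not isomorphic

The graphs are NOT isomorphic.

Counting triangles (3-cliques): G1 has 5, G2 has 10.
Triangle count is an isomorphism invariant, so differing triangle counts rule out isomorphism.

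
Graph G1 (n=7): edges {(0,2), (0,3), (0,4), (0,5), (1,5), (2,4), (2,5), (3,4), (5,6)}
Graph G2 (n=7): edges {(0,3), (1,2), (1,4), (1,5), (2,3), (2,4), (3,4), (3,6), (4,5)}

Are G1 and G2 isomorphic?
Yes, isomorphic

The graphs are isomorphic.
One valid mapping φ: V(G1) → V(G2): 0→4, 1→6, 2→2, 3→5, 4→1, 5→3, 6→0

Verify φ preserves adjacency — for each edge of G1, its image is an edge of G2:
  (0,2) → (φ(0),φ(2)) = (2,4) ∈ E(G2) ✓
  (0,3) → (φ(0),φ(3)) = (4,5) ∈ E(G2) ✓
  (0,4) → (φ(0),φ(4)) = (1,4) ∈ E(G2) ✓
  (0,5) → (φ(0),φ(5)) = (3,4) ∈ E(G2) ✓
  (1,5) → (φ(1),φ(5)) = (3,6) ∈ E(G2) ✓
  (2,4) → (φ(2),φ(4)) = (1,2) ∈ E(G2) ✓
  (2,5) → (φ(2),φ(5)) = (2,3) ∈ E(G2) ✓
  (3,4) → (φ(3),φ(4)) = (1,5) ∈ E(G2) ✓
  (5,6) → (φ(5),φ(6)) = (0,3) ∈ E(G2) ✓
All 9 edges of G1 map to edges of G2, and |E(G1)| = |E(G2)| = 9, so φ is a bijection on edges as well as vertices. Hence G1 ≅ G2.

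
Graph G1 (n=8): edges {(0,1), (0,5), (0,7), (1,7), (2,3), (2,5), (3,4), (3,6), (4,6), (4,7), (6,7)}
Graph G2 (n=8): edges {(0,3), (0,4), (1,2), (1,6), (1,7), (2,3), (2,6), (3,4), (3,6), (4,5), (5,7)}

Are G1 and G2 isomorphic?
Yes, isomorphic

The graphs are isomorphic.
One valid mapping φ: V(G1) → V(G2): 0→4, 1→0, 2→7, 3→1, 4→2, 5→5, 6→6, 7→3

Verify φ preserves adjacency — for each edge of G1, its image is an edge of G2:
  (0,1) → (φ(0),φ(1)) = (0,4) ∈ E(G2) ✓
  (0,5) → (φ(0),φ(5)) = (4,5) ∈ E(G2) ✓
  (0,7) → (φ(0),φ(7)) = (3,4) ∈ E(G2) ✓
  (1,7) → (φ(1),φ(7)) = (0,3) ∈ E(G2) ✓
  (2,3) → (φ(2),φ(3)) = (1,7) ∈ E(G2) ✓
  (2,5) → (φ(2),φ(5)) = (5,7) ∈ E(G2) ✓
  (3,4) → (φ(3),φ(4)) = (1,2) ∈ E(G2) ✓
  (3,6) → (φ(3),φ(6)) = (1,6) ∈ E(G2) ✓
  (4,6) → (φ(4),φ(6)) = (2,6) ∈ E(G2) ✓
  (4,7) → (φ(4),φ(7)) = (2,3) ∈ E(G2) ✓
  (6,7) → (φ(6),φ(7)) = (3,6) ∈ E(G2) ✓
All 11 edges of G1 map to edges of G2, and |E(G1)| = |E(G2)| = 11, so φ is a bijection on edges as well as vertices. Hence G1 ≅ G2.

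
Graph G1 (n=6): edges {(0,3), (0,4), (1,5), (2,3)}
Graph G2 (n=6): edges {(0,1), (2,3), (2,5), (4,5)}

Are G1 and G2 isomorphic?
Yes, isomorphic

The graphs are isomorphic.
One valid mapping φ: V(G1) → V(G2): 0→5, 1→0, 2→3, 3→2, 4→4, 5→1

Verify φ preserves adjacency — for each edge of G1, its image is an edge of G2:
  (0,3) → (φ(0),φ(3)) = (2,5) ∈ E(G2) ✓
  (0,4) → (φ(0),φ(4)) = (4,5) ∈ E(G2) ✓
  (1,5) → (φ(1),φ(5)) = (0,1) ∈ E(G2) ✓
  (2,3) → (φ(2),φ(3)) = (2,3) ∈ E(G2) ✓
All 4 edges of G1 map to edges of G2, and |E(G1)| = |E(G2)| = 4, so φ is a bijection on edges as well as vertices. Hence G1 ≅ G2.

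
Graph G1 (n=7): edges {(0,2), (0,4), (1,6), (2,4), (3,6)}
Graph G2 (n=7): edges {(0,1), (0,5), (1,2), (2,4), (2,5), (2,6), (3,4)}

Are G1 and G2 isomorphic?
No, not isomorphic

The graphs are NOT isomorphic.

Counting triangles (3-cliques): G1 has 1, G2 has 0.
Triangle count is an isomorphism invariant, so differing triangle counts rule out isomorphism.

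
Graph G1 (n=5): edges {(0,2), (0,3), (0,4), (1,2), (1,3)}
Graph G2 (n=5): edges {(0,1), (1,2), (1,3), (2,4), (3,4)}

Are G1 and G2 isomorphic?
Yes, isomorphic

The graphs are isomorphic.
One valid mapping φ: V(G1) → V(G2): 0→1, 1→4, 2→3, 3→2, 4→0

Verify φ preserves adjacency — for each edge of G1, its image is an edge of G2:
  (0,2) → (φ(0),φ(2)) = (1,3) ∈ E(G2) ✓
  (0,3) → (φ(0),φ(3)) = (1,2) ∈ E(G2) ✓
  (0,4) → (φ(0),φ(4)) = (0,1) ∈ E(G2) ✓
  (1,2) → (φ(1),φ(2)) = (3,4) ∈ E(G2) ✓
  (1,3) → (φ(1),φ(3)) = (2,4) ∈ E(G2) ✓
All 5 edges of G1 map to edges of G2, and |E(G1)| = |E(G2)| = 5, so φ is a bijection on edges as well as vertices. Hence G1 ≅ G2.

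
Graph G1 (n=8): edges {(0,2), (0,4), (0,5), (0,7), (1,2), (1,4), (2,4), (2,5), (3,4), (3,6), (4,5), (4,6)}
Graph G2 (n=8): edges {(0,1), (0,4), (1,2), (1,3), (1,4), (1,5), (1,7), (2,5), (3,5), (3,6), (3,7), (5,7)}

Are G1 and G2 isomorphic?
Yes, isomorphic

The graphs are isomorphic.
One valid mapping φ: V(G1) → V(G2): 0→3, 1→2, 2→5, 3→0, 4→1, 5→7, 6→4, 7→6

Verify φ preserves adjacency — for each edge of G1, its image is an edge of G2:
  (0,2) → (φ(0),φ(2)) = (3,5) ∈ E(G2) ✓
  (0,4) → (φ(0),φ(4)) = (1,3) ∈ E(G2) ✓
  (0,5) → (φ(0),φ(5)) = (3,7) ∈ E(G2) ✓
  (0,7) → (φ(0),φ(7)) = (3,6) ∈ E(G2) ✓
  (1,2) → (φ(1),φ(2)) = (2,5) ∈ E(G2) ✓
  (1,4) → (φ(1),φ(4)) = (1,2) ∈ E(G2) ✓
  (2,4) → (φ(2),φ(4)) = (1,5) ∈ E(G2) ✓
  (2,5) → (φ(2),φ(5)) = (5,7) ∈ E(G2) ✓
  (3,4) → (φ(3),φ(4)) = (0,1) ∈ E(G2) ✓
  (3,6) → (φ(3),φ(6)) = (0,4) ∈ E(G2) ✓
  (4,5) → (φ(4),φ(5)) = (1,7) ∈ E(G2) ✓
  (4,6) → (φ(4),φ(6)) = (1,4) ∈ E(G2) ✓
All 12 edges of G1 map to edges of G2, and |E(G1)| = |E(G2)| = 12, so φ is a bijection on edges as well as vertices. Hence G1 ≅ G2.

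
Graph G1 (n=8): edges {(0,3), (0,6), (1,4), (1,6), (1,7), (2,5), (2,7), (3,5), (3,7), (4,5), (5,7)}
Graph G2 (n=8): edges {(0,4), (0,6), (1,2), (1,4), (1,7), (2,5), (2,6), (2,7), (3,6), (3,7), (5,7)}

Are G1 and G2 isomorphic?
Yes, isomorphic

The graphs are isomorphic.
One valid mapping φ: V(G1) → V(G2): 0→4, 1→6, 2→5, 3→1, 4→3, 5→7, 6→0, 7→2

Verify φ preserves adjacency — for each edge of G1, its image is an edge of G2:
  (0,3) → (φ(0),φ(3)) = (1,4) ∈ E(G2) ✓
  (0,6) → (φ(0),φ(6)) = (0,4) ∈ E(G2) ✓
  (1,4) → (φ(1),φ(4)) = (3,6) ∈ E(G2) ✓
  (1,6) → (φ(1),φ(6)) = (0,6) ∈ E(G2) ✓
  (1,7) → (φ(1),φ(7)) = (2,6) ∈ E(G2) ✓
  (2,5) → (φ(2),φ(5)) = (5,7) ∈ E(G2) ✓
  (2,7) → (φ(2),φ(7)) = (2,5) ∈ E(G2) ✓
  (3,5) → (φ(3),φ(5)) = (1,7) ∈ E(G2) ✓
  (3,7) → (φ(3),φ(7)) = (1,2) ∈ E(G2) ✓
  (4,5) → (φ(4),φ(5)) = (3,7) ∈ E(G2) ✓
  (5,7) → (φ(5),φ(7)) = (2,7) ∈ E(G2) ✓
All 11 edges of G1 map to edges of G2, and |E(G1)| = |E(G2)| = 11, so φ is a bijection on edges as well as vertices. Hence G1 ≅ G2.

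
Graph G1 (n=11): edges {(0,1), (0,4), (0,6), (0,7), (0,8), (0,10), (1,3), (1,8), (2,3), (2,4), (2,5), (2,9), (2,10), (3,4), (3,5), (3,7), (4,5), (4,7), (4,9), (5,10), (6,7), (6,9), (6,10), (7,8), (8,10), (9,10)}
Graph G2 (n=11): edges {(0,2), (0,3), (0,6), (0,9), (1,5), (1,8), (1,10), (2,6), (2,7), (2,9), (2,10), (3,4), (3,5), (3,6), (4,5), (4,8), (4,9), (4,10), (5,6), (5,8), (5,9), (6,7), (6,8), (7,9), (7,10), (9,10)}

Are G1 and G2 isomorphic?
Yes, isomorphic

The graphs are isomorphic.
One valid mapping φ: V(G1) → V(G2): 0→5, 1→1, 2→2, 3→10, 4→9, 5→7, 6→3, 7→4, 8→8, 9→0, 10→6

Verify φ preserves adjacency — for each edge of G1, its image is an edge of G2:
  (0,1) → (φ(0),φ(1)) = (1,5) ∈ E(G2) ✓
  (0,4) → (φ(0),φ(4)) = (5,9) ∈ E(G2) ✓
  (0,6) → (φ(0),φ(6)) = (3,5) ∈ E(G2) ✓
  (0,7) → (φ(0),φ(7)) = (4,5) ∈ E(G2) ✓
  (0,8) → (φ(0),φ(8)) = (5,8) ∈ E(G2) ✓
  (0,10) → (φ(0),φ(10)) = (5,6) ∈ E(G2) ✓
  (1,3) → (φ(1),φ(3)) = (1,10) ∈ E(G2) ✓
  (1,8) → (φ(1),φ(8)) = (1,8) ∈ E(G2) ✓
  (2,3) → (φ(2),φ(3)) = (2,10) ∈ E(G2) ✓
  (2,4) → (φ(2),φ(4)) = (2,9) ∈ E(G2) ✓
  (2,5) → (φ(2),φ(5)) = (2,7) ∈ E(G2) ✓
  (2,9) → (φ(2),φ(9)) = (0,2) ∈ E(G2) ✓
  (2,10) → (φ(2),φ(10)) = (2,6) ∈ E(G2) ✓
  (3,4) → (φ(3),φ(4)) = (9,10) ∈ E(G2) ✓
  (3,5) → (φ(3),φ(5)) = (7,10) ∈ E(G2) ✓
  (3,7) → (φ(3),φ(7)) = (4,10) ∈ E(G2) ✓
  (4,5) → (φ(4),φ(5)) = (7,9) ∈ E(G2) ✓
  (4,7) → (φ(4),φ(7)) = (4,9) ∈ E(G2) ✓
  (4,9) → (φ(4),φ(9)) = (0,9) ∈ E(G2) ✓
  (5,10) → (φ(5),φ(10)) = (6,7) ∈ E(G2) ✓
  (6,7) → (φ(6),φ(7)) = (3,4) ∈ E(G2) ✓
  (6,9) → (φ(6),φ(9)) = (0,3) ∈ E(G2) ✓
  (6,10) → (φ(6),φ(10)) = (3,6) ∈ E(G2) ✓
  (7,8) → (φ(7),φ(8)) = (4,8) ∈ E(G2) ✓
  (8,10) → (φ(8),φ(10)) = (6,8) ∈ E(G2) ✓
  (9,10) → (φ(9),φ(10)) = (0,6) ∈ E(G2) ✓
All 26 edges of G1 map to edges of G2, and |E(G1)| = |E(G2)| = 26, so φ is a bijection on edges as well as vertices. Hence G1 ≅ G2.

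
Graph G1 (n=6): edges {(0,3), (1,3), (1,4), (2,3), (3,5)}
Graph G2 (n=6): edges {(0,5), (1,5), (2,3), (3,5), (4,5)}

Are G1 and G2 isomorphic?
Yes, isomorphic

The graphs are isomorphic.
One valid mapping φ: V(G1) → V(G2): 0→1, 1→3, 2→0, 3→5, 4→2, 5→4

Verify φ preserves adjacency — for each edge of G1, its image is an edge of G2:
  (0,3) → (φ(0),φ(3)) = (1,5) ∈ E(G2) ✓
  (1,3) → (φ(1),φ(3)) = (3,5) ∈ E(G2) ✓
  (1,4) → (φ(1),φ(4)) = (2,3) ∈ E(G2) ✓
  (2,3) → (φ(2),φ(3)) = (0,5) ∈ E(G2) ✓
  (3,5) → (φ(3),φ(5)) = (4,5) ∈ E(G2) ✓
All 5 edges of G1 map to edges of G2, and |E(G1)| = |E(G2)| = 5, so φ is a bijection on edges as well as vertices. Hence G1 ≅ G2.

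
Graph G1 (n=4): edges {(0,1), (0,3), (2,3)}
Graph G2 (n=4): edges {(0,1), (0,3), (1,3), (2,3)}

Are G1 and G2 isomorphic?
No, not isomorphic

The graphs are NOT isomorphic.

Counting edges: G1 has 3 edge(s); G2 has 4 edge(s).
Edge count is an isomorphism invariant (a bijection on vertices induces a bijection on edges), so differing edge counts rule out isomorphism.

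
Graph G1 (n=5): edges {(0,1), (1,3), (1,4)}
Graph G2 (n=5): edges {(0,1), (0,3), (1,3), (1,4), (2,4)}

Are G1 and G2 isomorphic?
No, not isomorphic

The graphs are NOT isomorphic.

Counting edges: G1 has 3 edge(s); G2 has 5 edge(s).
Edge count is an isomorphism invariant (a bijection on vertices induces a bijection on edges), so differing edge counts rule out isomorphism.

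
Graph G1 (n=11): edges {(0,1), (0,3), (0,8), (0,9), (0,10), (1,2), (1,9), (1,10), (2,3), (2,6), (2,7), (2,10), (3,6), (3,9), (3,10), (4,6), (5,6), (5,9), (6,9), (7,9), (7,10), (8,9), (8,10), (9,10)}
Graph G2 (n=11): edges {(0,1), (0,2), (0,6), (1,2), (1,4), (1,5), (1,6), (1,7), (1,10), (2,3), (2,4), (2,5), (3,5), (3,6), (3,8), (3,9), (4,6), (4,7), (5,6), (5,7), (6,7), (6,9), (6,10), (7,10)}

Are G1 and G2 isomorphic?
Yes, isomorphic

The graphs are isomorphic.
One valid mapping φ: V(G1) → V(G2): 0→7, 1→4, 2→2, 3→5, 4→8, 5→9, 6→3, 7→0, 8→10, 9→6, 10→1

Verify φ preserves adjacency — for each edge of G1, its image is an edge of G2:
  (0,1) → (φ(0),φ(1)) = (4,7) ∈ E(G2) ✓
  (0,3) → (φ(0),φ(3)) = (5,7) ∈ E(G2) ✓
  (0,8) → (φ(0),φ(8)) = (7,10) ∈ E(G2) ✓
  (0,9) → (φ(0),φ(9)) = (6,7) ∈ E(G2) ✓
  (0,10) → (φ(0),φ(10)) = (1,7) ∈ E(G2) ✓
  (1,2) → (φ(1),φ(2)) = (2,4) ∈ E(G2) ✓
  (1,9) → (φ(1),φ(9)) = (4,6) ∈ E(G2) ✓
  (1,10) → (φ(1),φ(10)) = (1,4) ∈ E(G2) ✓
  (2,3) → (φ(2),φ(3)) = (2,5) ∈ E(G2) ✓
  (2,6) → (φ(2),φ(6)) = (2,3) ∈ E(G2) ✓
  (2,7) → (φ(2),φ(7)) = (0,2) ∈ E(G2) ✓
  (2,10) → (φ(2),φ(10)) = (1,2) ∈ E(G2) ✓
  (3,6) → (φ(3),φ(6)) = (3,5) ∈ E(G2) ✓
  (3,9) → (φ(3),φ(9)) = (5,6) ∈ E(G2) ✓
  (3,10) → (φ(3),φ(10)) = (1,5) ∈ E(G2) ✓
  (4,6) → (φ(4),φ(6)) = (3,8) ∈ E(G2) ✓
  (5,6) → (φ(5),φ(6)) = (3,9) ∈ E(G2) ✓
  (5,9) → (φ(5),φ(9)) = (6,9) ∈ E(G2) ✓
  (6,9) → (φ(6),φ(9)) = (3,6) ∈ E(G2) ✓
  (7,9) → (φ(7),φ(9)) = (0,6) ∈ E(G2) ✓
  (7,10) → (φ(7),φ(10)) = (0,1) ∈ E(G2) ✓
  (8,9) → (φ(8),φ(9)) = (6,10) ∈ E(G2) ✓
  (8,10) → (φ(8),φ(10)) = (1,10) ∈ E(G2) ✓
  (9,10) → (φ(9),φ(10)) = (1,6) ∈ E(G2) ✓
All 24 edges of G1 map to edges of G2, and |E(G1)| = |E(G2)| = 24, so φ is a bijection on edges as well as vertices. Hence G1 ≅ G2.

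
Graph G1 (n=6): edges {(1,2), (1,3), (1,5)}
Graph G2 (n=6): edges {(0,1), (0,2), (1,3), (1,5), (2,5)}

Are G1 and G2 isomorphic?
No, not isomorphic

The graphs are NOT isomorphic.

Degrees in G1: deg(0)=0, deg(1)=3, deg(2)=1, deg(3)=1, deg(4)=0, deg(5)=1.
Sorted degree sequence of G1: [3, 1, 1, 1, 0, 0].
Degrees in G2: deg(0)=2, deg(1)=3, deg(2)=2, deg(3)=1, deg(4)=0, deg(5)=2.
Sorted degree sequence of G2: [3, 2, 2, 2, 1, 0].
The (sorted) degree sequence is an isomorphism invariant, so since G1 and G2 have different degree sequences they cannot be isomorphic.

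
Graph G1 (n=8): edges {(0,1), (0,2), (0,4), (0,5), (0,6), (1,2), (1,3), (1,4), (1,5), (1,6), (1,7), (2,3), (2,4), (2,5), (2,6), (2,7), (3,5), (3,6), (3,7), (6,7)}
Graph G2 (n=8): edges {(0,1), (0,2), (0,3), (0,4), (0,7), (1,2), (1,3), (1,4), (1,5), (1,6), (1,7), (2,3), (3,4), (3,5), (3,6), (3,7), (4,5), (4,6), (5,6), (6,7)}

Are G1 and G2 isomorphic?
Yes, isomorphic

The graphs are isomorphic.
One valid mapping φ: V(G1) → V(G2): 0→0, 1→1, 2→3, 3→6, 4→2, 5→7, 6→4, 7→5

Verify φ preserves adjacency — for each edge of G1, its image is an edge of G2:
  (0,1) → (φ(0),φ(1)) = (0,1) ∈ E(G2) ✓
  (0,2) → (φ(0),φ(2)) = (0,3) ∈ E(G2) ✓
  (0,4) → (φ(0),φ(4)) = (0,2) ∈ E(G2) ✓
  (0,5) → (φ(0),φ(5)) = (0,7) ∈ E(G2) ✓
  (0,6) → (φ(0),φ(6)) = (0,4) ∈ E(G2) ✓
  (1,2) → (φ(1),φ(2)) = (1,3) ∈ E(G2) ✓
  (1,3) → (φ(1),φ(3)) = (1,6) ∈ E(G2) ✓
  (1,4) → (φ(1),φ(4)) = (1,2) ∈ E(G2) ✓
  (1,5) → (φ(1),φ(5)) = (1,7) ∈ E(G2) ✓
  (1,6) → (φ(1),φ(6)) = (1,4) ∈ E(G2) ✓
  (1,7) → (φ(1),φ(7)) = (1,5) ∈ E(G2) ✓
  (2,3) → (φ(2),φ(3)) = (3,6) ∈ E(G2) ✓
  (2,4) → (φ(2),φ(4)) = (2,3) ∈ E(G2) ✓
  (2,5) → (φ(2),φ(5)) = (3,7) ∈ E(G2) ✓
  (2,6) → (φ(2),φ(6)) = (3,4) ∈ E(G2) ✓
  (2,7) → (φ(2),φ(7)) = (3,5) ∈ E(G2) ✓
  (3,5) → (φ(3),φ(5)) = (6,7) ∈ E(G2) ✓
  (3,6) → (φ(3),φ(6)) = (4,6) ∈ E(G2) ✓
  (3,7) → (φ(3),φ(7)) = (5,6) ∈ E(G2) ✓
  (6,7) → (φ(6),φ(7)) = (4,5) ∈ E(G2) ✓
All 20 edges of G1 map to edges of G2, and |E(G1)| = |E(G2)| = 20, so φ is a bijection on edges as well as vertices. Hence G1 ≅ G2.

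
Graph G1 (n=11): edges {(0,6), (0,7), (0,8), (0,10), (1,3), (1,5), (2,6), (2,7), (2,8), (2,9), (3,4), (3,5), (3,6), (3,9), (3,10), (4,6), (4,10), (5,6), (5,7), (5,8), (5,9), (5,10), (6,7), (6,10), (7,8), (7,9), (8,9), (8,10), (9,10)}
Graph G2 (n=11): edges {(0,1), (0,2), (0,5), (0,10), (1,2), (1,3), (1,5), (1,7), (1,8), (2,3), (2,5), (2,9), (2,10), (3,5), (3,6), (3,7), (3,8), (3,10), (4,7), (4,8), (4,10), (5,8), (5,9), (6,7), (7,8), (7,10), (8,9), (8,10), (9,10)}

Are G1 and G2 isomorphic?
Yes, isomorphic

The graphs are isomorphic.
One valid mapping φ: V(G1) → V(G2): 0→9, 1→6, 2→0, 3→7, 4→4, 5→3, 6→10, 7→2, 8→5, 9→1, 10→8

Verify φ preserves adjacency — for each edge of G1, its image is an edge of G2:
  (0,6) → (φ(0),φ(6)) = (9,10) ∈ E(G2) ✓
  (0,7) → (φ(0),φ(7)) = (2,9) ∈ E(G2) ✓
  (0,8) → (φ(0),φ(8)) = (5,9) ∈ E(G2) ✓
  (0,10) → (φ(0),φ(10)) = (8,9) ∈ E(G2) ✓
  (1,3) → (φ(1),φ(3)) = (6,7) ∈ E(G2) ✓
  (1,5) → (φ(1),φ(5)) = (3,6) ∈ E(G2) ✓
  (2,6) → (φ(2),φ(6)) = (0,10) ∈ E(G2) ✓
  (2,7) → (φ(2),φ(7)) = (0,2) ∈ E(G2) ✓
  (2,8) → (φ(2),φ(8)) = (0,5) ∈ E(G2) ✓
  (2,9) → (φ(2),φ(9)) = (0,1) ∈ E(G2) ✓
  (3,4) → (φ(3),φ(4)) = (4,7) ∈ E(G2) ✓
  (3,5) → (φ(3),φ(5)) = (3,7) ∈ E(G2) ✓
  (3,6) → (φ(3),φ(6)) = (7,10) ∈ E(G2) ✓
  (3,9) → (φ(3),φ(9)) = (1,7) ∈ E(G2) ✓
  (3,10) → (φ(3),φ(10)) = (7,8) ∈ E(G2) ✓
  (4,6) → (φ(4),φ(6)) = (4,10) ∈ E(G2) ✓
  (4,10) → (φ(4),φ(10)) = (4,8) ∈ E(G2) ✓
  (5,6) → (φ(5),φ(6)) = (3,10) ∈ E(G2) ✓
  (5,7) → (φ(5),φ(7)) = (2,3) ∈ E(G2) ✓
  (5,8) → (φ(5),φ(8)) = (3,5) ∈ E(G2) ✓
  (5,9) → (φ(5),φ(9)) = (1,3) ∈ E(G2) ✓
  (5,10) → (φ(5),φ(10)) = (3,8) ∈ E(G2) ✓
  (6,7) → (φ(6),φ(7)) = (2,10) ∈ E(G2) ✓
  (6,10) → (φ(6),φ(10)) = (8,10) ∈ E(G2) ✓
  (7,8) → (φ(7),φ(8)) = (2,5) ∈ E(G2) ✓
  (7,9) → (φ(7),φ(9)) = (1,2) ∈ E(G2) ✓
  (8,9) → (φ(8),φ(9)) = (1,5) ∈ E(G2) ✓
  (8,10) → (φ(8),φ(10)) = (5,8) ∈ E(G2) ✓
  (9,10) → (φ(9),φ(10)) = (1,8) ∈ E(G2) ✓
All 29 edges of G1 map to edges of G2, and |E(G1)| = |E(G2)| = 29, so φ is a bijection on edges as well as vertices. Hence G1 ≅ G2.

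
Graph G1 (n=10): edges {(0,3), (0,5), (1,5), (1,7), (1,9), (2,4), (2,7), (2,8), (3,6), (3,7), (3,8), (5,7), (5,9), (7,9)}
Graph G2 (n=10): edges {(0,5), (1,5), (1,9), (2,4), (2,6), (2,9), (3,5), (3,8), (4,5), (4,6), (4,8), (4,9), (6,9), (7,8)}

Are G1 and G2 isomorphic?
Yes, isomorphic

The graphs are isomorphic.
One valid mapping φ: V(G1) → V(G2): 0→1, 1→6, 2→8, 3→5, 4→7, 5→9, 6→0, 7→4, 8→3, 9→2

Verify φ preserves adjacency — for each edge of G1, its image is an edge of G2:
  (0,3) → (φ(0),φ(3)) = (1,5) ∈ E(G2) ✓
  (0,5) → (φ(0),φ(5)) = (1,9) ∈ E(G2) ✓
  (1,5) → (φ(1),φ(5)) = (6,9) ∈ E(G2) ✓
  (1,7) → (φ(1),φ(7)) = (4,6) ∈ E(G2) ✓
  (1,9) → (φ(1),φ(9)) = (2,6) ∈ E(G2) ✓
  (2,4) → (φ(2),φ(4)) = (7,8) ∈ E(G2) ✓
  (2,7) → (φ(2),φ(7)) = (4,8) ∈ E(G2) ✓
  (2,8) → (φ(2),φ(8)) = (3,8) ∈ E(G2) ✓
  (3,6) → (φ(3),φ(6)) = (0,5) ∈ E(G2) ✓
  (3,7) → (φ(3),φ(7)) = (4,5) ∈ E(G2) ✓
  (3,8) → (φ(3),φ(8)) = (3,5) ∈ E(G2) ✓
  (5,7) → (φ(5),φ(7)) = (4,9) ∈ E(G2) ✓
  (5,9) → (φ(5),φ(9)) = (2,9) ∈ E(G2) ✓
  (7,9) → (φ(7),φ(9)) = (2,4) ∈ E(G2) ✓
All 14 edges of G1 map to edges of G2, and |E(G1)| = |E(G2)| = 14, so φ is a bijection on edges as well as vertices. Hence G1 ≅ G2.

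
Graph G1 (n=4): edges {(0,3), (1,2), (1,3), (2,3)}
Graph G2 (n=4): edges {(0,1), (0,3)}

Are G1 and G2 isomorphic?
No, not isomorphic

The graphs are NOT isomorphic.

Connected components of G1: 1 component(s) with vertex sets [[0, 1, 2, 3]], sizes [4].
Connected components of G2: 2 component(s) with vertex sets [[2], [0, 1, 3]], sizes [1, 3].
The number of connected components (and the multiset of component sizes) is an isomorphism invariant — an isomorphism maps each component of G1 bijectively onto a component of G2. Since G1 has 1 component(s) and G2 has 2, they cannot be isomorphic.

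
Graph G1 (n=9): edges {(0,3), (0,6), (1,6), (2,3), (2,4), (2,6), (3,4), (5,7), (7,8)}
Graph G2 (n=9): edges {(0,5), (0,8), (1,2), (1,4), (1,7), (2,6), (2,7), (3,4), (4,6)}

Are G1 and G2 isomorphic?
Yes, isomorphic

The graphs are isomorphic.
One valid mapping φ: V(G1) → V(G2): 0→6, 1→3, 2→1, 3→2, 4→7, 5→5, 6→4, 7→0, 8→8

Verify φ preserves adjacency — for each edge of G1, its image is an edge of G2:
  (0,3) → (φ(0),φ(3)) = (2,6) ∈ E(G2) ✓
  (0,6) → (φ(0),φ(6)) = (4,6) ∈ E(G2) ✓
  (1,6) → (φ(1),φ(6)) = (3,4) ∈ E(G2) ✓
  (2,3) → (φ(2),φ(3)) = (1,2) ∈ E(G2) ✓
  (2,4) → (φ(2),φ(4)) = (1,7) ∈ E(G2) ✓
  (2,6) → (φ(2),φ(6)) = (1,4) ∈ E(G2) ✓
  (3,4) → (φ(3),φ(4)) = (2,7) ∈ E(G2) ✓
  (5,7) → (φ(5),φ(7)) = (0,5) ∈ E(G2) ✓
  (7,8) → (φ(7),φ(8)) = (0,8) ∈ E(G2) ✓
All 9 edges of G1 map to edges of G2, and |E(G1)| = |E(G2)| = 9, so φ is a bijection on edges as well as vertices. Hence G1 ≅ G2.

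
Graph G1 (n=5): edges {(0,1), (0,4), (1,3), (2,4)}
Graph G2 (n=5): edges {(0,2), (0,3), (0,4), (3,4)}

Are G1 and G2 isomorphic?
No, not isomorphic

The graphs are NOT isomorphic.

Degrees in G1: deg(0)=2, deg(1)=2, deg(2)=1, deg(3)=1, deg(4)=2.
Sorted degree sequence of G1: [2, 2, 2, 1, 1].
Degrees in G2: deg(0)=3, deg(1)=0, deg(2)=1, deg(3)=2, deg(4)=2.
Sorted degree sequence of G2: [3, 2, 2, 1, 0].
The (sorted) degree sequence is an isomorphism invariant, so since G1 and G2 have different degree sequences they cannot be isomorphic.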